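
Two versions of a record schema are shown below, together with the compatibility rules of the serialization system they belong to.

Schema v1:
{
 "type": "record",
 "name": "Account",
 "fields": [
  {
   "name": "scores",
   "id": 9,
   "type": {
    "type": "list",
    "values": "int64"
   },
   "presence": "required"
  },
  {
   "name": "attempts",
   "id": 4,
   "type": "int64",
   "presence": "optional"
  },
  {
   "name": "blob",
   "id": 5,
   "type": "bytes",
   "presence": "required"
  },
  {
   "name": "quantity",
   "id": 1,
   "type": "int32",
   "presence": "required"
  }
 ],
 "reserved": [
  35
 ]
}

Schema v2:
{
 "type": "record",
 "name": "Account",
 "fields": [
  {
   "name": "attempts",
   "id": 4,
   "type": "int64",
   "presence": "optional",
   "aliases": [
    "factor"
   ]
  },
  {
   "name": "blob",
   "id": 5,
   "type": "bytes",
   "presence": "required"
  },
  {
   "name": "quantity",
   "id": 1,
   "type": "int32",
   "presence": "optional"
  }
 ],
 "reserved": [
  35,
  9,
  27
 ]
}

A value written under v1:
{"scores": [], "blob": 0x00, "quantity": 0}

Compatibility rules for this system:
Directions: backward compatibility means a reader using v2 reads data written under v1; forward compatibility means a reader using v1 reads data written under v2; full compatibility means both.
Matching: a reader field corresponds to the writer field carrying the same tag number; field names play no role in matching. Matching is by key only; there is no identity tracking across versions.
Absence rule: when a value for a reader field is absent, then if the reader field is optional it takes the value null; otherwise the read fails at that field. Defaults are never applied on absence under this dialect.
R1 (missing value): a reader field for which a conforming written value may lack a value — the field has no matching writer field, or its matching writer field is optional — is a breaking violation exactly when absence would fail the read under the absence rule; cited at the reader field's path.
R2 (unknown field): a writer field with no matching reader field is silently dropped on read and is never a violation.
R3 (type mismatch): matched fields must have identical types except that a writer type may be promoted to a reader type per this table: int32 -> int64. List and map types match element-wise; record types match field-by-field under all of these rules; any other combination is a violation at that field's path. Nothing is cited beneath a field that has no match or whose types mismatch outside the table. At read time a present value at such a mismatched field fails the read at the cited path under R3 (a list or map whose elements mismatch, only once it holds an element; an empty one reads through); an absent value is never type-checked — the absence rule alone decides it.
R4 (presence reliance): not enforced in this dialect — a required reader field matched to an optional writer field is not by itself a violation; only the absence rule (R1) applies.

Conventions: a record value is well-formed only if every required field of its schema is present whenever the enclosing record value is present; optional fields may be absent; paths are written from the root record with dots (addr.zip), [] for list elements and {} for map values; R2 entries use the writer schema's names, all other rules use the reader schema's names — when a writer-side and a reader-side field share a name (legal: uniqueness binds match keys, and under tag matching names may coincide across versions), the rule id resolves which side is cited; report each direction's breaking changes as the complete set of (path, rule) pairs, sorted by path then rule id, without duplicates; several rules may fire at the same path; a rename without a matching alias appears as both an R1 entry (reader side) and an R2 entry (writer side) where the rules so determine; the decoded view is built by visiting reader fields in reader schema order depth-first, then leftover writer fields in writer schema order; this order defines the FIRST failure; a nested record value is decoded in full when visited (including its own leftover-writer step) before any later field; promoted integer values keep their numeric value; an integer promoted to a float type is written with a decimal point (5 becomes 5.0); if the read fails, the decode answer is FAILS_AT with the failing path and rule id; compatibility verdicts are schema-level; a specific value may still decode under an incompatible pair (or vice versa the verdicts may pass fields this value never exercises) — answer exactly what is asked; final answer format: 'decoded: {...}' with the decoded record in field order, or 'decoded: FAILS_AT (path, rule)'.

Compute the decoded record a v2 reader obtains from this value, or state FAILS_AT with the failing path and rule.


each type pair in Account: writer, then reader
decode (reader v2):
  attempts := null (absent, optional -> null)
  blob := 0x00
  quantity := 0
  writer scores: unknown -> dropped
  => decoded: {"attempts": null, "blob": 0x00, "quantity": 0}
diffs on Account not affecting the asked answer:
  field quantity in record Account: required changed to optional -> affects the rule determinations only; this particular Account value decodes identically

decoded: {"attempts": null, "blob": 0x00, "quantity": 0}


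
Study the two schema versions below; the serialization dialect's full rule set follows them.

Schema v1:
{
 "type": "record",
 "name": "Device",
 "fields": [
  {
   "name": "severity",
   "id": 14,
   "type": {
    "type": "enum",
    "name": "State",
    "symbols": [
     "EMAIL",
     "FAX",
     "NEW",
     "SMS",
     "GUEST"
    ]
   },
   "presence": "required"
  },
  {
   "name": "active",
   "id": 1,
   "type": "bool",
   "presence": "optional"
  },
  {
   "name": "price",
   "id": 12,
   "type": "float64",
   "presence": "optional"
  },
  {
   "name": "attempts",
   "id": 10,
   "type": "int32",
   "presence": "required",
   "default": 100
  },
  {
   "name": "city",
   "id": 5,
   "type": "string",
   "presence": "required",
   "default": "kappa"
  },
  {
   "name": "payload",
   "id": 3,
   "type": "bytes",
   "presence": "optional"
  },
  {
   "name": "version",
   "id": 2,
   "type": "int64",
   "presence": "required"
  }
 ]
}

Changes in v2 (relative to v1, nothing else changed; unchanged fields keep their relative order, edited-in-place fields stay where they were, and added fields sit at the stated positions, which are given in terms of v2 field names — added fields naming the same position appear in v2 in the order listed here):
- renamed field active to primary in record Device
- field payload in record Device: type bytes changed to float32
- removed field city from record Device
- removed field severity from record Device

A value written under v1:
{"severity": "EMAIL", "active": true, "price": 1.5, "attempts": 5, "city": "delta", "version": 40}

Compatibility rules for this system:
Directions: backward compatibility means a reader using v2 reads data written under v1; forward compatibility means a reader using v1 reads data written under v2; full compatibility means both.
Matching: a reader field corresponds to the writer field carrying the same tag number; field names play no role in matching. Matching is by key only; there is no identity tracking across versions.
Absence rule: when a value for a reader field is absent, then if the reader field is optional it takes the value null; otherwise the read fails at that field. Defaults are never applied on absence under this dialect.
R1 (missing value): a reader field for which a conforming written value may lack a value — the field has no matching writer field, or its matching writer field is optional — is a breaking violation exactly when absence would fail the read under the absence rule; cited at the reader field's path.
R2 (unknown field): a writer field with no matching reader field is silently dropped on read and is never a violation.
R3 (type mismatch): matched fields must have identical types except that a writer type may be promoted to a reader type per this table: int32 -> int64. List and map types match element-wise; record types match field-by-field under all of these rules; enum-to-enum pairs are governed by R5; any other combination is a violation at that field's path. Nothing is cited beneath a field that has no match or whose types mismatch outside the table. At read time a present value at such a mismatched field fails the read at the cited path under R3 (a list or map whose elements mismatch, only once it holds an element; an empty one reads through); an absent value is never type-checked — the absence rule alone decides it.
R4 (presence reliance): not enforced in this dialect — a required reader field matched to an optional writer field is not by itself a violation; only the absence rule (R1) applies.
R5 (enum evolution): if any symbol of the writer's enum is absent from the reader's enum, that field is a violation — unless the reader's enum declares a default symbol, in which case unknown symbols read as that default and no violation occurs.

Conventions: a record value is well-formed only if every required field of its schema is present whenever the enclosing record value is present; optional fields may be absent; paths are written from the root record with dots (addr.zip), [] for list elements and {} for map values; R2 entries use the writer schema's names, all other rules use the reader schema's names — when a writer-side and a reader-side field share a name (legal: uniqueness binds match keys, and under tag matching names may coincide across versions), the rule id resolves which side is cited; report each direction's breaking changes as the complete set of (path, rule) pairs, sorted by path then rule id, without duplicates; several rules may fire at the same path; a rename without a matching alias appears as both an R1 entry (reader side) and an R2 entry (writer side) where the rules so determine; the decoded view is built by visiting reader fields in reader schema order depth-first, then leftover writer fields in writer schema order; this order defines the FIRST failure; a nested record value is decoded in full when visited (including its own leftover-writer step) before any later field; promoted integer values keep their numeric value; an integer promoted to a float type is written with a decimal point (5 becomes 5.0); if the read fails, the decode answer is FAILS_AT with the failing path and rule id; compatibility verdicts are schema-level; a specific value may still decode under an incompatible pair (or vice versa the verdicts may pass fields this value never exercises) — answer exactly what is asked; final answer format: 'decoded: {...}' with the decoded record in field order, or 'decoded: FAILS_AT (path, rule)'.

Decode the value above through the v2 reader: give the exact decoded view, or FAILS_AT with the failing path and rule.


in Device below, arrows point writer -> reader
decode (reader v2):
  primary := true (from writer active)
  price := 1.5
  attempts := 5
  payload := null (not supplied -> null)
  version := 40
  writer severity: unmatched, discarded
  writer city: unmatched, discarded
  => decoded: {"primary": true, "price": 1.5, "attempts": 5, "payload": null, "version": 40}
remaining Device differences; none change what is asked:
  field payload in record Device: type bytes changed to float32 -> schema-level compatibility only; this Device value's decode is unchanged

decoded: {"primary": true, "price": 1.5, "attempts": 5, "payload": null, "version": 40}


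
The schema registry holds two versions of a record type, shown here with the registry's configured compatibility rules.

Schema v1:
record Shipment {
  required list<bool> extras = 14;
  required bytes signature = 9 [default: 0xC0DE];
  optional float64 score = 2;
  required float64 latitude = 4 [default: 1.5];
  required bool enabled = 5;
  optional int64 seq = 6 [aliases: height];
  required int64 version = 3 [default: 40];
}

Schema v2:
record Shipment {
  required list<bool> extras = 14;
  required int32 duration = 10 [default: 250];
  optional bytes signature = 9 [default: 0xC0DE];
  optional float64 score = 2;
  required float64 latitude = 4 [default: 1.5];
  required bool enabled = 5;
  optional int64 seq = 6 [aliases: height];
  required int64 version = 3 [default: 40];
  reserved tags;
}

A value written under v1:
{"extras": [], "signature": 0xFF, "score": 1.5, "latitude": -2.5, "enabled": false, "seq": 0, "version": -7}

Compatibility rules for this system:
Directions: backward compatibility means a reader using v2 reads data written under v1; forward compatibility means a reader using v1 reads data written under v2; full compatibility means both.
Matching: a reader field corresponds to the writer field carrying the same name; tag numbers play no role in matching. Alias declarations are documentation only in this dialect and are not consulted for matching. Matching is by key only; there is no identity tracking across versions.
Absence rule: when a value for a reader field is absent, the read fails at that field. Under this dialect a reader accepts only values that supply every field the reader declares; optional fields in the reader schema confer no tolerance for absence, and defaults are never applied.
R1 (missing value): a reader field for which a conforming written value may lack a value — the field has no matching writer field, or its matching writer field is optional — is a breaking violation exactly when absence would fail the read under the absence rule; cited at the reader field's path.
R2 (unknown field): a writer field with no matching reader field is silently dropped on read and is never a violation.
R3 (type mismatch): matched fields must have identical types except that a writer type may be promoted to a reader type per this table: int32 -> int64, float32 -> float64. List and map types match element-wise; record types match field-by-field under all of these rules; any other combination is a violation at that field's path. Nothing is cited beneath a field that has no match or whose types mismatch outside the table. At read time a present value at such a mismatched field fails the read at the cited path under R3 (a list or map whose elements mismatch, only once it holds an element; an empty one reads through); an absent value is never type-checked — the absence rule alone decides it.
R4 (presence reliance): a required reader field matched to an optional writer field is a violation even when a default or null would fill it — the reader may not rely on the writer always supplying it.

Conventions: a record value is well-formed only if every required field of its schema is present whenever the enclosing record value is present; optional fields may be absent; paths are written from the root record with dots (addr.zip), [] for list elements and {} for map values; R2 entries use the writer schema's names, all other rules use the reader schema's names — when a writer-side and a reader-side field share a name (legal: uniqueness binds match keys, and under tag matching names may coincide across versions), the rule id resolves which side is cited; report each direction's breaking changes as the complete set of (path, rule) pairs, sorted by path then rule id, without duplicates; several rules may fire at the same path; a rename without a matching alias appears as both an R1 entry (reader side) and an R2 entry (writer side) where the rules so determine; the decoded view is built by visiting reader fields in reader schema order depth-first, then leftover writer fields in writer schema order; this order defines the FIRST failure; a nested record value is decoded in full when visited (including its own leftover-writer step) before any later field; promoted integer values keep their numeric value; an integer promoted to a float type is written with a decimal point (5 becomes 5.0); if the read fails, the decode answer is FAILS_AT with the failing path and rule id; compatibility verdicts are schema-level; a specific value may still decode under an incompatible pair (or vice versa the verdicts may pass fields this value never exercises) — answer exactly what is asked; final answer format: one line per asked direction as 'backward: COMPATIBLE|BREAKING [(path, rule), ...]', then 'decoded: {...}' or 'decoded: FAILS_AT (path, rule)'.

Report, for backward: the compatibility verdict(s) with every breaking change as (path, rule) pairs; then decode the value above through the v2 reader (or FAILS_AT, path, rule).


backward: BREAKING [(duration, R1), (score, R1), (seq, R1)]; decoded: FAILS_AT (duration, R1)

the writer's type comes first in each Shipment pair
backward analysis of Shipment with v2 as reader and v1 as writer:
  extras: paired with writer extras (list<bool> -> list<bool>; writer required)
  duration: no writer-side match
  signature: paired with writer signature (bytes -> bytes; writer required)
  score: paired with writer score (float64 -> float64; writer optional)
  latitude: paired with writer latitude (float64 -> float64; writer required)
  enabled: paired with writer enabled (bool -> bool; writer required)
  seq: paired with writer seq (int64 -> int64; writer optional)
  version: paired with writer version (int64 -> int64; writer required)
  rule R1 violated at duration
  rule R1 violated at score
  rule R1 violated at seq
  backward on Shipment therefore BREAKING (3)
decode walk for Shipment under reader schema v2:
  extras := []
  read fails at duration under R1 (no fill)
  => FAILS_AT (duration, R1)
checking off the Shipment differences that do not matter here:
  field signature in record Shipment: required changed to optional -> its effect on Shipment is confined to the forward direction, not asked


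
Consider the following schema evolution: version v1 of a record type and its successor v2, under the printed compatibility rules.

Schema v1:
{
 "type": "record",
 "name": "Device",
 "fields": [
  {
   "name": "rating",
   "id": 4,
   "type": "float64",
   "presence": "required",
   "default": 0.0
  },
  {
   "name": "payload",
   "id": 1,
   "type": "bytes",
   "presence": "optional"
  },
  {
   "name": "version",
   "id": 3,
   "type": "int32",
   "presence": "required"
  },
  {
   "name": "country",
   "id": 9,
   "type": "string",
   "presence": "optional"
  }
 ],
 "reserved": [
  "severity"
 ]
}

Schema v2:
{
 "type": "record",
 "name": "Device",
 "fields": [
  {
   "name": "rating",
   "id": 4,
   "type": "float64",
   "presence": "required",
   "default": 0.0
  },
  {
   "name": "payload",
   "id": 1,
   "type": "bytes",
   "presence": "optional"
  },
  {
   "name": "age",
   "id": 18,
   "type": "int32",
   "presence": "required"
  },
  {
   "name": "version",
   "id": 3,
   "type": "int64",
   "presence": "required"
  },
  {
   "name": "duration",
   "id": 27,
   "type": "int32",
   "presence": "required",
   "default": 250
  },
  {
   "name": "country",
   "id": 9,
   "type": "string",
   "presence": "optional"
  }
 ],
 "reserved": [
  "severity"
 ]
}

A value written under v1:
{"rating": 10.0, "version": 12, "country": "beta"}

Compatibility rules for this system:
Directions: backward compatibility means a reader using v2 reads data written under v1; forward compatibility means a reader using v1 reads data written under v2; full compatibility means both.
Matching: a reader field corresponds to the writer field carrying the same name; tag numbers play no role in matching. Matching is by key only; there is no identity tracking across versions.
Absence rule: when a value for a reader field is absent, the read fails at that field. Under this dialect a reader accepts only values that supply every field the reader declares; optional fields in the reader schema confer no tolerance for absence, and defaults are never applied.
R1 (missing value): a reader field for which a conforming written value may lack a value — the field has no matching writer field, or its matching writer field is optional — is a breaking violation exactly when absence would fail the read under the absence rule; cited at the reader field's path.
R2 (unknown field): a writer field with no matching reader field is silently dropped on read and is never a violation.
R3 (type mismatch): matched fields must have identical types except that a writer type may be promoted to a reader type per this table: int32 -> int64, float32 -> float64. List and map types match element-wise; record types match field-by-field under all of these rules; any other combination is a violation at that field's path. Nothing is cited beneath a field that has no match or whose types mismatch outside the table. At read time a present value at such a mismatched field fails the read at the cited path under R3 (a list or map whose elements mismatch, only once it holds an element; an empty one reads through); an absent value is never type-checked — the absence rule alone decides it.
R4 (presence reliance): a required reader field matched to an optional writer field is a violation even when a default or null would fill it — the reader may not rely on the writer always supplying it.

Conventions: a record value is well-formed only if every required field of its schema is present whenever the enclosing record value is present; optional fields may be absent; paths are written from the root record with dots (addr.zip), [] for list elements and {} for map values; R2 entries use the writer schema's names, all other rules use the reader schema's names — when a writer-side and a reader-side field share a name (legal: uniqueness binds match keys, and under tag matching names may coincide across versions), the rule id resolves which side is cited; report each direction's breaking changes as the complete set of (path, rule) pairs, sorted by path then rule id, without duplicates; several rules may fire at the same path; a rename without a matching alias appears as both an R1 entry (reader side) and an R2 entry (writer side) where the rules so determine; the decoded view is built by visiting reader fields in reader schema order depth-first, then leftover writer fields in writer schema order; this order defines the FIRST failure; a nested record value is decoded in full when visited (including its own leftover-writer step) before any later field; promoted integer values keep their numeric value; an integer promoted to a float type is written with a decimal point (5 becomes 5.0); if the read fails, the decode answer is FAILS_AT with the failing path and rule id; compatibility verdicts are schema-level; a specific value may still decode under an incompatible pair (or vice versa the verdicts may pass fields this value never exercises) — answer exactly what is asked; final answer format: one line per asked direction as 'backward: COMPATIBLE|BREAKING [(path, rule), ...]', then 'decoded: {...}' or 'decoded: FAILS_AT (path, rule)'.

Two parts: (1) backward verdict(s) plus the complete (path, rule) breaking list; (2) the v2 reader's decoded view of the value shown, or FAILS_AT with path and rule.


backward: BREAKING [(age, R1), (country, R1), (duration, R1), (payload, R1)]; decoded: FAILS_AT (payload, R1)

in Device below, arrows point writer -> reader
backward on Device — v2 reading data written by v1:
  writer required, float64 -> float64: reader rating maps from writer rating
  writer optional, bytes -> bytes: reader payload maps from writer payload
  age has no writer counterpart
  writer required, int32 -> int64: reader version maps from writer version
  duration has no writer counterpart
  writer optional, string -> string: reader country maps from writer country
  breaking: (age, R1)
  breaking: (country, R1)
  breaking: (duration, R1)
  breaking: (payload, R1)
  => backward: BREAKING (4)
decode walk for Device under reader schema v2:
  rating := 10.0
  read fails at payload under R1 (no fill)
  => FAILS_AT (payload, R1)
the other Device changes do not affect what is asked:
  field version in record Device: type int32 changed to int64 -> affects forward compatibility only, which is not asked


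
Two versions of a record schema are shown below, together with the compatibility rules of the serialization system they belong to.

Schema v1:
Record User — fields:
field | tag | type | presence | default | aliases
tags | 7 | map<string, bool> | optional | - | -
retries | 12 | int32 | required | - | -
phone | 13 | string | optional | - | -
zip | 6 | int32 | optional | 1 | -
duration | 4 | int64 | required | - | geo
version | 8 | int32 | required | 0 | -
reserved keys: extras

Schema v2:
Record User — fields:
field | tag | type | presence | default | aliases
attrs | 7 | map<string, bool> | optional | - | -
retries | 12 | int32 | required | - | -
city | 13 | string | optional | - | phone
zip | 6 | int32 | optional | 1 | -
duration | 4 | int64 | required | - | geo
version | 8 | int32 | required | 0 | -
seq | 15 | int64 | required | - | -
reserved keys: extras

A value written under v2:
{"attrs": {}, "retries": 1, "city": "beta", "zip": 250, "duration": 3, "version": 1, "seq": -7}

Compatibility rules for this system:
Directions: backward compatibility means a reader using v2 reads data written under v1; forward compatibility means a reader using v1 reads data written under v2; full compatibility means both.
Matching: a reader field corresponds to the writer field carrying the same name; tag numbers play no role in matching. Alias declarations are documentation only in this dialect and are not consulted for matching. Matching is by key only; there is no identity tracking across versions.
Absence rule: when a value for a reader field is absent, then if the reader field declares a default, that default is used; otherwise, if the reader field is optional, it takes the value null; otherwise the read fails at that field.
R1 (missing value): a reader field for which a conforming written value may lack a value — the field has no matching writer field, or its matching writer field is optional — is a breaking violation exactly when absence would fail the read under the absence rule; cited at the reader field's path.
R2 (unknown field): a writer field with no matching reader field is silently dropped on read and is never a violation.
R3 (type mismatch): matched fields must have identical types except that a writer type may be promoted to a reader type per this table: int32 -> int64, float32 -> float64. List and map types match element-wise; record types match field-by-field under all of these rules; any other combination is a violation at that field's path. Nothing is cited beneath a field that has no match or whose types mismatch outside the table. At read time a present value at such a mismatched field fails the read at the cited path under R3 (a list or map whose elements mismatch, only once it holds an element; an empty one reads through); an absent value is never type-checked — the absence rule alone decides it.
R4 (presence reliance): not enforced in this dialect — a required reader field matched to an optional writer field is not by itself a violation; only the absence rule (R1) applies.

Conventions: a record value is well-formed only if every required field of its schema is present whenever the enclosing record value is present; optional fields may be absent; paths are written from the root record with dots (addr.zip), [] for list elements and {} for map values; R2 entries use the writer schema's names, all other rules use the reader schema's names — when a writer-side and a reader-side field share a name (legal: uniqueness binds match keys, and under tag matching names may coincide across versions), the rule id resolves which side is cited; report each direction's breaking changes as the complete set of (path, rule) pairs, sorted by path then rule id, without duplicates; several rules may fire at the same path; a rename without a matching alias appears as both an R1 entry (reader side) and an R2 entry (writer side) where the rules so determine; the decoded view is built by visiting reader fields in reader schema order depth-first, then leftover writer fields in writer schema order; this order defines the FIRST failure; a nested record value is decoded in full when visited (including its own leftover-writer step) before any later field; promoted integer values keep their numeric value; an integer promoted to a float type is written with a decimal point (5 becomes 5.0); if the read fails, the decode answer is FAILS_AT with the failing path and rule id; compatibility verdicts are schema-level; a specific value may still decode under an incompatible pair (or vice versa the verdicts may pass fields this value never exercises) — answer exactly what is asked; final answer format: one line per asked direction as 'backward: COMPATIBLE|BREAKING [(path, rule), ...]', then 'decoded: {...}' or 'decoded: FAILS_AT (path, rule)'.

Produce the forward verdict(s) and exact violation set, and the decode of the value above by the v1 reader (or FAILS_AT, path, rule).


forward: COMPATIBLE []; decoded: {"tags": null, "retries": 1, "phone": null, "zip": 250, "duration": 3, "version": 1}

arrows below run writer -> reader for User
forward analysis of User with v1 as reader and v2 as writer:
  tags: no writer match
  writer required, int32 -> int32: reader retries maps from writer retries
  phone: no writer match
  writer optional, int32 -> int32: reader zip maps from writer zip
  writer required, int64 -> int64: reader duration maps from writer duration
  writer required, int32 -> int32: reader version maps from writer version
  leftover writer field: attrs
  leftover writer field: city
  leftover writer field: seq
  => forward verdict for User: COMPATIBLE, no violations
decoding the User value with the v1 reader:
  tags := null (absent, optional -> null)
  retries := 1
  phone := null (absent, optional -> null)
  zip := 250
  duration := 3
  version := 1
  writer attrs: unknown -> dropped
  writer city: unknown -> dropped
  writer seq: unknown -> dropped
  => decoded: {"tags": null, "retries": 1, "phone": null, "zip": 250, "duration": 3, "version": 1}
remaining User differences; none change what is asked:
  added field seq to record User: required int64, tag 15 (in v2 it sits last) -> its effect on User is confined to the backward direction, not asked


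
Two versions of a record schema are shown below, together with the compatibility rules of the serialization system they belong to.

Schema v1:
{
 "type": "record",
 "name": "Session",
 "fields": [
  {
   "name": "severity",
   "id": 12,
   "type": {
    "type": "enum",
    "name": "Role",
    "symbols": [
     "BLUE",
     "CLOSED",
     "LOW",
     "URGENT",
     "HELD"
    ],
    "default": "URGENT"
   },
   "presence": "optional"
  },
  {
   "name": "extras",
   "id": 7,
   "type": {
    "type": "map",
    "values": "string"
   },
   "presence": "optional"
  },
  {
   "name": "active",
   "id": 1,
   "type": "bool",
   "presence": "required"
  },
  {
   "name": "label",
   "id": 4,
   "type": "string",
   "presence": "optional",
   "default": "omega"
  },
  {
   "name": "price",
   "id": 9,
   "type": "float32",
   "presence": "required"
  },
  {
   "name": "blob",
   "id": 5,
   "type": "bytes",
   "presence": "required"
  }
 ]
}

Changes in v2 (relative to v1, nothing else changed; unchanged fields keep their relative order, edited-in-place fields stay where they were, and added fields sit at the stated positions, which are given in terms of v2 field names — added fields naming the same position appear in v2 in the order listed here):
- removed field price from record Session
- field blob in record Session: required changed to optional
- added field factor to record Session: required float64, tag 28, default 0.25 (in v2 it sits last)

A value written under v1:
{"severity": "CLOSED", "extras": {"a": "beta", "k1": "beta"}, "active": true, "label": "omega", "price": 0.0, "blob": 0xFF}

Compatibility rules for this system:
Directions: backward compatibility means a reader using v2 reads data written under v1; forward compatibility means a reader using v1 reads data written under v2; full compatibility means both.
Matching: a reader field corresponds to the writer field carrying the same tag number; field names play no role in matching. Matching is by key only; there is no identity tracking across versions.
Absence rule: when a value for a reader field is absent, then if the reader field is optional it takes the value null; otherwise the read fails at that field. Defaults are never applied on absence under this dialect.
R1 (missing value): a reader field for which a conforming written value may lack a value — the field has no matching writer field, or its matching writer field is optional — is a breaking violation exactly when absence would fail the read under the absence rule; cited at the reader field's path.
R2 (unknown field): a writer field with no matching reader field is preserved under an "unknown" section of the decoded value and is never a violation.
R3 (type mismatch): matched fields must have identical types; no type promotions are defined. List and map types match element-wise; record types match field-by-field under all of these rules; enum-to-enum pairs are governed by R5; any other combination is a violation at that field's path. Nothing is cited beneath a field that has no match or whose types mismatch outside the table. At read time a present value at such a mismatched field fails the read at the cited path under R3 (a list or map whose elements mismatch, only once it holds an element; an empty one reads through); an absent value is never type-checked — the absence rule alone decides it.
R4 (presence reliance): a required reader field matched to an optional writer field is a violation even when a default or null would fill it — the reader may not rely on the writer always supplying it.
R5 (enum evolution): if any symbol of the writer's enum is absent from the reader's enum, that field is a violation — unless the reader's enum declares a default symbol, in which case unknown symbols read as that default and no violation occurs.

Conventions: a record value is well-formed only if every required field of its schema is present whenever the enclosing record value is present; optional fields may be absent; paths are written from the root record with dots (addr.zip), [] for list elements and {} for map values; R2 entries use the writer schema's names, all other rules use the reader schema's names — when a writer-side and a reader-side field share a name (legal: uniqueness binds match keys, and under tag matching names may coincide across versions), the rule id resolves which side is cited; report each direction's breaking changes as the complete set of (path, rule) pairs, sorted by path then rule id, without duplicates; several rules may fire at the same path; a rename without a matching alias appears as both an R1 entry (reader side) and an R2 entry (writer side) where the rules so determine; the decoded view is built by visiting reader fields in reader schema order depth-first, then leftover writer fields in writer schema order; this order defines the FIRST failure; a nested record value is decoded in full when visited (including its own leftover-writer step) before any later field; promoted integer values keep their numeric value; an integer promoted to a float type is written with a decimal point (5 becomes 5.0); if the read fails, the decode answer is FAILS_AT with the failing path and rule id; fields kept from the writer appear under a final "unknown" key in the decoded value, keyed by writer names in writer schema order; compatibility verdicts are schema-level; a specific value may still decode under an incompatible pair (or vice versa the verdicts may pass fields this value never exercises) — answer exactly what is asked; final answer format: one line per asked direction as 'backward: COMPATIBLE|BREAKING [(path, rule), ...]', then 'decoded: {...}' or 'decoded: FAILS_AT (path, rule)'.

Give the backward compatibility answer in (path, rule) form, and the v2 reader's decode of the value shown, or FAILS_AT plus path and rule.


backward: BREAKING [(factor, R1)]; decoded: FAILS_AT (factor, R1)

arrows below run writer -> reader for Session
checking backward for Session: reader v2 against writer v1:
  Role -> Role, writer optional: severity aligns to severity
  map<string, string> -> map<string, string>, writer optional: extras aligns to extras
  bool -> bool, writer required: active aligns to active
  string -> string, writer optional: label aligns to label
  bytes -> bytes, writer required: blob aligns to blob
  factor: no writer match
  writer field price has no reader counterpart
  breaking: (factor, R1)
  => 1 violation(s): backward is BREAKING for Session
decode (reader v2):
  severity := "CLOSED"
  extras := {"a": "beta", "k1": "beta"}
  active := true
  label := "omega"
  blob := 0xFF
  read fails at factor under R1 (no fill)
  => FAILS_AT (factor, R1)
the rest of the Session diff is inert for this question:
  removed field price from record Session -> fires only in the forward direction of Session, which is not asked here
  field blob in record Session: required changed to optional -> fires only in the forward direction of Session, which is not asked here


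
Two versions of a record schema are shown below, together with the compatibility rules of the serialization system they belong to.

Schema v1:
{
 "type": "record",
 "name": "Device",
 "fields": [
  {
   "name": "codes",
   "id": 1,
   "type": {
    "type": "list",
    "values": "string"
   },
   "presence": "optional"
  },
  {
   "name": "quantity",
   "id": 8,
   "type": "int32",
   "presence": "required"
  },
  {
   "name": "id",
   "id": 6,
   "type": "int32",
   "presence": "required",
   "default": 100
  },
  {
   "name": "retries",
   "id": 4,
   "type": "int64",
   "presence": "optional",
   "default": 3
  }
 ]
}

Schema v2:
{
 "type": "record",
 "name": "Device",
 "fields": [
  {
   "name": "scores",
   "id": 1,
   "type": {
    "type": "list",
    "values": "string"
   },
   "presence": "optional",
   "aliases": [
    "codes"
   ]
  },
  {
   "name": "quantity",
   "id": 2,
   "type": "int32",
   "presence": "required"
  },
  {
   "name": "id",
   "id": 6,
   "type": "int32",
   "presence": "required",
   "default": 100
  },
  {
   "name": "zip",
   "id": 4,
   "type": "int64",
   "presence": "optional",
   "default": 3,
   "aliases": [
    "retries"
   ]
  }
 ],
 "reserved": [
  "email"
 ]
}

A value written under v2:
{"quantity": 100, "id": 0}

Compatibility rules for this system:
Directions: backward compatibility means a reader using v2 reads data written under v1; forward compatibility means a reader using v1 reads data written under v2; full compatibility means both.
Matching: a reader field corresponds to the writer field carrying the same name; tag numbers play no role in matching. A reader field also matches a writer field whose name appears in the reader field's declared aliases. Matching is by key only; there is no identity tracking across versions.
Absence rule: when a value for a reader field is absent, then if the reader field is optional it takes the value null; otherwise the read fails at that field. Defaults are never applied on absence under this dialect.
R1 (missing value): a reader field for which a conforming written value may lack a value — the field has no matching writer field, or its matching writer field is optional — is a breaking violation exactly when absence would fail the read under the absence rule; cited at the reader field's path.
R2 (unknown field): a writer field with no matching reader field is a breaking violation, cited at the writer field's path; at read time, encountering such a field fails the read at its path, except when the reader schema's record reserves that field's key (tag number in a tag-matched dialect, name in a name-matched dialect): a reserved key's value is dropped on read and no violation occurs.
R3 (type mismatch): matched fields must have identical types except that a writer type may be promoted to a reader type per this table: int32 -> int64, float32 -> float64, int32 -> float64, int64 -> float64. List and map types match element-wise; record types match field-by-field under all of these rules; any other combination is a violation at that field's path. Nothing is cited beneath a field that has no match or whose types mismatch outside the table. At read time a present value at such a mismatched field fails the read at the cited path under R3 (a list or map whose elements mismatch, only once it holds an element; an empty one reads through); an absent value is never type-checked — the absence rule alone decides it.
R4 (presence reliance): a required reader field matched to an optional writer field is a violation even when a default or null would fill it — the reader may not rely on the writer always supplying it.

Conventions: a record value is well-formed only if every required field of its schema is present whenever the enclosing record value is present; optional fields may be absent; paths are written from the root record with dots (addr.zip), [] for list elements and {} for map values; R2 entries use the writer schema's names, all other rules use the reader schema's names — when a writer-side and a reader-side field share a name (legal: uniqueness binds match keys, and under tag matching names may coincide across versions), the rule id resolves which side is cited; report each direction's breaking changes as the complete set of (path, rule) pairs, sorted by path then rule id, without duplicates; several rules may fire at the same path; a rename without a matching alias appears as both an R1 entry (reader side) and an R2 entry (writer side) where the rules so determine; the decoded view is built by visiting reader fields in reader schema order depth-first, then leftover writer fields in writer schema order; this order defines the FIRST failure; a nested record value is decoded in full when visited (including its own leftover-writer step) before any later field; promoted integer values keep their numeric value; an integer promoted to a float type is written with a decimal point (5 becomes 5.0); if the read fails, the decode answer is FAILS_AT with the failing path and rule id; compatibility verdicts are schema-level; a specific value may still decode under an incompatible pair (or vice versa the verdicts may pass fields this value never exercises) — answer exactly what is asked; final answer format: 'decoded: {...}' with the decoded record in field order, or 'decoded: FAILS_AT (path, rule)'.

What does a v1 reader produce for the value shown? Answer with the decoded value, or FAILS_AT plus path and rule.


decoded: {"codes": null, "quantity": 100, "id": 0, "retries": null}

arrows below run writer -> reader for Device
decode (reader v1):
  codes := null (not supplied -> null)
  quantity := 100
  id := 0
  retries := null (not supplied -> null)
  => decoded: {"codes": null, "quantity": 100, "id": 0, "retries": null}
checking off the Device differences that do not matter here:
  renamed field codes to scores in record Device (alias codes declared on the renamed field) -> a verdict-level change on Device — the shown value reads the same
  field quantity in record Device: tag 8 changed to 2 -> triggers nothing under the printed rules; the Device answer is the same either way
  renamed field retries to zip in record Device (alias retries declared on the renamed field) -> a verdict-level change on Device — the shown value reads the same
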